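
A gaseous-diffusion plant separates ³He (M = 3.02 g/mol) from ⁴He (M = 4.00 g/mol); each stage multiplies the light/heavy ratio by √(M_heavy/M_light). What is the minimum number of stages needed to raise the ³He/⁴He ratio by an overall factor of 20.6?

22

With α = √(4.00/3.02) per stage, ln α = ½ ln(1.32450) = 0.1405.
Need α^N ≥ 20.6 ⇒ N ≥ ln(20.6) / ln α = 3.025 / 0.1405 = 21.53.
Rounding up, N = 22 stages.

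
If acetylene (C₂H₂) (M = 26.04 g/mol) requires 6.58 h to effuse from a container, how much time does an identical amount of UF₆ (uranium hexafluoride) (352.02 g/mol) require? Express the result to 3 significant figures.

24.2 h

By Graham's law, t_UF₆/t_C₂H₂ = √(M_UF₆/M_C₂H₂) = √(352.02/26.04) = √13.52 = 3.677.
So the time for UF₆ is 6.58 × 3.677 = 24.2 h.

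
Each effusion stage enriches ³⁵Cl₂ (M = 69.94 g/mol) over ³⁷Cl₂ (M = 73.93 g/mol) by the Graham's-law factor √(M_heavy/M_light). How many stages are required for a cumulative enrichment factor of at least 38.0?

Per stage α = (73.93/69.94)^(1/2) = 1.05705^0.5, giving ln α = 0.02774.
Need α^N ≥ 38.0 ⇒ N ≥ ln(38.0) / ln α = 3.638 / 0.02774 = 131.13.
Minimum whole number of stages: N = 132.

132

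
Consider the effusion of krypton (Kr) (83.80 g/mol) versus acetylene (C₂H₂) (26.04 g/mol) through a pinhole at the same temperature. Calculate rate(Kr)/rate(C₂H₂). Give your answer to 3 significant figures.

0.557

Using Graham's law: rate_Kr/rate_C₂H₂ = √(M_C₂H₂/M_Kr) = √(26.04/83.80) = √0.3107 = 0.557.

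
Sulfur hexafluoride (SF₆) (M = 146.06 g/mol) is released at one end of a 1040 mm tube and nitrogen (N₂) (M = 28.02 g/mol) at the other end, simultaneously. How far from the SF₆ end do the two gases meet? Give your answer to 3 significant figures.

Distances travelled in equal time are proportional to diffusion rates, so d_SF₆/d_N₂ = √(M_N₂/M_SF₆) = √(28.02/146.06) = 0.4380.
With d_SF₆ + d_N₂ = 1040 mm, d_N₂ = 1040/(1 + 0.4380) = 723.2 mm.
d_SF₆ = 1040 − 723.2 = 317 mm.

317 mm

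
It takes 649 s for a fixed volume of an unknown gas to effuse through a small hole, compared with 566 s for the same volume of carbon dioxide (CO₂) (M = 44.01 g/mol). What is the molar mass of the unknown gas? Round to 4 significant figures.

Since effusion rate ∝ 1/√M, t_X/t_CO₂ = √(M_X/M_CO₂).
649/566 = 1.147 = √(M_X/44.01)
M_X = 44.01 × 1.147² = 44.01 × 1.315 = 57.86 g/mol

57.86 g/mol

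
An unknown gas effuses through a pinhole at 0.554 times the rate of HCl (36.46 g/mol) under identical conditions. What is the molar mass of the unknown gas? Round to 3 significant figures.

Using Graham's law: rate_X/rate_HCl = √(M_HCl/M_X).
0.554 = √(36.46/M_X)
M_X = 36.46 / 0.554² = 36.46 / 0.3069 = 119 g/mol

119 g/mol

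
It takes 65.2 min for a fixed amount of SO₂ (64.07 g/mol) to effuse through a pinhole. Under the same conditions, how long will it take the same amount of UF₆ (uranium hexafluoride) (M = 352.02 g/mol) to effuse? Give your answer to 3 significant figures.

From Graham's law, t_UF₆/t_SO₂ = √(M_UF₆/M_SO₂) = √(352.02/64.07) = √5.494 = 2.344.
So the time for UF₆ is 65.2 × 2.344 = 153 min.

153 min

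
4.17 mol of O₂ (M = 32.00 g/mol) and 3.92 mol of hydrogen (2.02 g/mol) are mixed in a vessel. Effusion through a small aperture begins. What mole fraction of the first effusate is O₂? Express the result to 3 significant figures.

0.211

Rate_i ∝ x_i/√M_i (Graham's law weighted by mole fraction), so the effusate composition follows n_i/√M_i.
Mole fraction of O₂ in the effusate = (n_O₂/√M_O₂) / (n_O₂/√M_O₂ + n_H₂/√M_H₂)
= (4.17/√32.00) / (4.17/√32.00 + 3.92/√2.02) = 0.7372/(0.7372 + 2.758) = 0.211.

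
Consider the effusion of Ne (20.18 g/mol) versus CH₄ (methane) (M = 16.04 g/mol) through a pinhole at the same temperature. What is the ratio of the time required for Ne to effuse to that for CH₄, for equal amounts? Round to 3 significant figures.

From Graham's law, t_Ne/t_CH₄ = √(M_Ne/M_CH₄) = √(20.18/16.04) = √1.258 = 1.12.

1.12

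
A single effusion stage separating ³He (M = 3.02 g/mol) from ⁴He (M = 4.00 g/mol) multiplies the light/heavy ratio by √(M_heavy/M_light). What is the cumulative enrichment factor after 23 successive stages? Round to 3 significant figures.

Each stage multiplies the ratio by α = √(4.00/3.02), so after 23 stages the overall factor is α^23 = (4.00/3.02)^(23/2).
= 1.32450^(23/2) = 25.3.

25.3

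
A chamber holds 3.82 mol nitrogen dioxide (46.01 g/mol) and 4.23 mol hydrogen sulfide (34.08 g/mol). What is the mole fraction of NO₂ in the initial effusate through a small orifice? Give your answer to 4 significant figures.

Effusion rate of each component ∝ n_i/√M_i (partial pressure × 1/√M).
So x_NO₂ in the escaping gas = (n_NO₂/√M_NO₂) / Σ(n_i/√M_i)
= (3.82/√46.01) / (3.82/√46.01 + 4.23/√34.08) = 0.5632/(0.5632 + 0.7246) = 0.4373.

0.4373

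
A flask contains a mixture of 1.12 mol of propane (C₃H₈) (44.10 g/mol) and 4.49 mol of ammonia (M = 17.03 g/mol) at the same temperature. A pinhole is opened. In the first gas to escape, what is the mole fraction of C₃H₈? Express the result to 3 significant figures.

Each component's effusion rate ∝ (its partial pressure)·(1/√M) ∝ n_i/√M_i.
So x_C₃H₈ in the escaping gas = (n_C₃H₈/√M_C₃H₈) / Σ(n_i/√M_i)
= (1.12/√44.10) / (1.12/√44.10 + 4.49/√17.03) = 0.1687/(0.1687 + 1.088) = 0.134.

0.134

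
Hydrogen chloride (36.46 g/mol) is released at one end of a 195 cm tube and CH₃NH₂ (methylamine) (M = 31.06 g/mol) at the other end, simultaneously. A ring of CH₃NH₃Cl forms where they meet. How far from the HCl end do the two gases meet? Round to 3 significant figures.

The fronts meet when d_HCl + d_CH₃NH₂ = L with d_HCl/d_CH₃NH₂ = √(M_CH₃NH₂/M_HCl) (Graham's law). Here √(M_CH₃NH₂/M_HCl) = √(31.06/36.46) = 0.9230.
With d_HCl + d_CH₃NH₂ = 195 cm, d_CH₃NH₂ = 195/(1 + 0.9230) = 101.4 cm.
d_HCl = 195 − 101.4 = 93.6 cm.

93.6 cm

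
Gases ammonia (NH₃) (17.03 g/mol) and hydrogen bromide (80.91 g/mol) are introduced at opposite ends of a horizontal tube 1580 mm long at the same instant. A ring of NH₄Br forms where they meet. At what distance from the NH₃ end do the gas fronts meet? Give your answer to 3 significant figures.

Distances travelled in equal time are proportional to diffusion rates, so d_NH₃/d_HBr = √(M_HBr/M_NH₃) = √(80.91/17.03) = 2.180.
With d_NH₃ + d_HBr = 1580 mm, d_HBr = 1580/(1 + 2.180) = 496.9 mm.
d_NH₃ = 1580 − 496.9 = 1080 mm.

1080 mm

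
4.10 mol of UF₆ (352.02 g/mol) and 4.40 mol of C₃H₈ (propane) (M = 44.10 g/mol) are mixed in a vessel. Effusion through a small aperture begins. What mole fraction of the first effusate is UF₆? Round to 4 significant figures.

0.2480

Effusion rate of each component ∝ n_i/√M_i (partial pressure × 1/√M).
Mole fraction of UF₆ in the effusate = (n_UF₆/√M_UF₆) / (n_UF₆/√M_UF₆ + n_C₃H₈/√M_C₃H₈)
= (4.10/√352.02) / (4.10/√352.02 + 4.40/√44.10) = 0.2185/(0.2185 + 0.6626) = 0.2480.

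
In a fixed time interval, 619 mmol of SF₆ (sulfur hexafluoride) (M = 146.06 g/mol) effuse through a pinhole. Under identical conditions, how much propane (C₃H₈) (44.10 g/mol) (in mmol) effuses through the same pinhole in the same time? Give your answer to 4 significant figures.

Since effusion rate ∝ 1/√M, rate_C₃H₈/rate_SF₆ = √(M_SF₆/M_C₃H₈) = √(146.06/44.10) = √3.312 = 1.820.
So the amount for C₃H₈ is 619 × 1.820 = 1127 mmol.

1127 mmol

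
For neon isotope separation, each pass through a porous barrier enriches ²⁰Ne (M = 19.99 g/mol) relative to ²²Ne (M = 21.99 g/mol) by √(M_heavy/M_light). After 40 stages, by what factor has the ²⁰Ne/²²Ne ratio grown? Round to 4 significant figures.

The single-stage factor is √(M_heavy/M_light), so 40 stages give [√(21.99/19.99)]^40 = (21.99/19.99)^(40/2).
= 1.10005^20 = 6.734.

6.734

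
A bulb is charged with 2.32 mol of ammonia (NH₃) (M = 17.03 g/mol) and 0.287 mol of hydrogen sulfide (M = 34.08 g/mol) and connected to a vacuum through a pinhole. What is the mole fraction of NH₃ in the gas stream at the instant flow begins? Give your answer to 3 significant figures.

0.920

The effusion rate of species i is ∝ p_i/√M_i ∝ n_i/√M_i.
Mole fraction of NH₃ in the effusate = (n_NH₃/√M_NH₃) / (n_NH₃/√M_NH₃ + n_H₂S/√M_H₂S)
= (2.32/√17.03) / (2.32/√17.03 + 0.287/√34.08) = 0.5622/(0.5622 + 0.04916) = 0.920.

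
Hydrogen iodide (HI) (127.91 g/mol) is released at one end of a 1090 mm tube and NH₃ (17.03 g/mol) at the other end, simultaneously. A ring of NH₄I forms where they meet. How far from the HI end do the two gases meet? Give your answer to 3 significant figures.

Distances travelled in equal time are proportional to diffusion rates, so d_HI/d_NH₃ = √(M_NH₃/M_HI) = √(17.03/127.91) = 0.3649.
With d_HI + d_NH₃ = 1090 mm, d_NH₃ = 1090/(1 + 0.3649) = 798.6 mm.
d_HI = 1090 − 798.6 = 291 mm.

291 mm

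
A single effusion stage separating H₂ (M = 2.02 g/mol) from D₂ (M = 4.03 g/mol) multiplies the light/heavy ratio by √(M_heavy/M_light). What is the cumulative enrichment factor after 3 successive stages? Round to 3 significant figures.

2.82

Each stage multiplies the ratio by α = √(4.03/2.02), so after 3 stages the overall factor is α^3 = (4.03/2.02)^(3/2).
= 1.99505^(3/2) = 2.82.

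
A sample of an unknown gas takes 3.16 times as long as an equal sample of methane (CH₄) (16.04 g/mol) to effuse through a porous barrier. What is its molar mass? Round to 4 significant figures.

160.2 g/mol

Graham's law gives t_X/t_CH₄ = √(M_X/M_CH₄).
3.16 = √(M_X/16.04)
M_X = 16.04 × 3.16² = 16.04 × 9.986 = 160.2 g/mol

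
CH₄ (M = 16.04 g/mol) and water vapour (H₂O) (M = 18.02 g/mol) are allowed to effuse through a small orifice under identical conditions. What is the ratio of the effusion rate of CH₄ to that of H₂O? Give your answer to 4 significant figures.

Since effusion rate ∝ 1/√M, rate_CH₄/rate_H₂O = √(M_H₂O/M_CH₄) = √(18.02/16.04) = √1.123 = 1.060.

1.060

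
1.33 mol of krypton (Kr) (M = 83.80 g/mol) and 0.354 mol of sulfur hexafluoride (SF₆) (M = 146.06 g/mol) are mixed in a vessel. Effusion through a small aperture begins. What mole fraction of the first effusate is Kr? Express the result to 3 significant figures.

Each component's effusion rate ∝ (its partial pressure)·(1/√M) ∝ n_i/√M_i.
Mole fraction of Kr in the effusate = (n_Kr/√M_Kr) / (n_Kr/√M_Kr + n_SF₆/√M_SF₆)
= (1.33/√83.80) / (1.33/√83.80 + 0.354/√146.06) = 0.1453/(0.1453 + 0.02929) = 0.832.

0.832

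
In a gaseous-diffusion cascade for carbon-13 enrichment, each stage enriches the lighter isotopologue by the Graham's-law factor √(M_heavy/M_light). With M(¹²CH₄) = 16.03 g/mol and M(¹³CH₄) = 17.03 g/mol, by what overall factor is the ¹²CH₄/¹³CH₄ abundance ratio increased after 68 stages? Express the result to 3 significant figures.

7.83

After 68 stages the ratio has grown by (√(17.03/16.03))^68 = (17.03/16.03)^(68/2).
= 1.06238^34 = 7.83.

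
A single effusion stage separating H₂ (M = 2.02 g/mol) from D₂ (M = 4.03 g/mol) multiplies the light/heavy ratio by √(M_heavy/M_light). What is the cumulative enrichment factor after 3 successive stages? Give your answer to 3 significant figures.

2.82

Each stage multiplies the ratio by α = √(4.03/2.02), so after 3 stages the overall factor is α^3 = (4.03/2.02)^(3/2).
= 1.99505^(3/2) = 2.82.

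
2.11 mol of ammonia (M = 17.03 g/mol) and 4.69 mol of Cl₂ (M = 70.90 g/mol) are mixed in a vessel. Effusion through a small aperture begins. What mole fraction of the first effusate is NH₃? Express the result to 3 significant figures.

Rate_i ∝ x_i/√M_i (Graham's law weighted by mole fraction), so the effusate composition follows n_i/√M_i.
Mole fraction of NH₃ in the effusate = (n_NH₃/√M_NH₃) / (n_NH₃/√M_NH₃ + n_Cl₂/√M_Cl₂)
= (2.11/√17.03) / (2.11/√17.03 + 4.69/√70.90) = 0.5113/(0.5113 + 0.5570) = 0.479.

0.479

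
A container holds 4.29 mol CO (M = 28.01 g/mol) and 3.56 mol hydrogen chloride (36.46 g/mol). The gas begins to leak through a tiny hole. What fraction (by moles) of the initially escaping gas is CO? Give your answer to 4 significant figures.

Rate_i ∝ x_i/√M_i (Graham's law weighted by mole fraction), so the effusate composition follows n_i/√M_i.
So x_CO in the escaping gas = (n_CO/√M_CO) / Σ(n_i/√M_i)
= (4.29/√28.01) / (4.29/√28.01 + 3.56/√36.46) = 0.8106/(0.8106 + 0.5896) = 0.5789.

0.5789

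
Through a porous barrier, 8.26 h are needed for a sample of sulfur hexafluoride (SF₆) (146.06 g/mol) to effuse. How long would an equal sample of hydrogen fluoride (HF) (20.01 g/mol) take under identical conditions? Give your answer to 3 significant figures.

3.06 h

Since effusion rate ∝ 1/√M, t_HF/t_SF₆ = √(M_HF/M_SF₆) = √(20.01/146.06) = √0.1370 = 0.3701.
So the time for HF is 8.26 × 0.3701 = 3.06 h.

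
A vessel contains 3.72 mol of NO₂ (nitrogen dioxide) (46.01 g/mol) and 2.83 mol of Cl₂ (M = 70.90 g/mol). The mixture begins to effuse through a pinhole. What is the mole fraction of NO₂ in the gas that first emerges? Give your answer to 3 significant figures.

0.620

The effusion rate of species i is ∝ p_i/√M_i ∝ n_i/√M_i.
So x_NO₂ in the escaping gas = (n_NO₂/√M_NO₂) / Σ(n_i/√M_i)
= (3.72/√46.01) / (3.72/√46.01 + 2.83/√70.90) = 0.5484/(0.5484 + 0.3361) = 0.620.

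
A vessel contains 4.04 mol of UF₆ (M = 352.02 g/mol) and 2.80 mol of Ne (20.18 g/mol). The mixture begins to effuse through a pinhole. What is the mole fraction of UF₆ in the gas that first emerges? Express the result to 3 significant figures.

Rate_i ∝ x_i/√M_i (Graham's law weighted by mole fraction), so the effusate composition follows n_i/√M_i.
So x_UF₆ in the escaping gas = (n_UF₆/√M_UF₆) / Σ(n_i/√M_i)
= (4.04/√352.02) / (4.04/√352.02 + 2.80/√20.18) = 0.2153/(0.2153 + 0.6233) = 0.257.

0.257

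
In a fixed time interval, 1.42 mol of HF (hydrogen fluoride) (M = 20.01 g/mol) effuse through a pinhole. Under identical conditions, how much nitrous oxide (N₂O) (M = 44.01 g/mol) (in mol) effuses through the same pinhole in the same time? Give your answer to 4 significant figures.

0.9575 mol

Using Graham's law: rate_N₂O/rate_HF = √(M_HF/M_N₂O) = √(20.01/44.01) = √0.4547 = 0.6743.
So the amount for N₂O is 1.42 × 0.6743 = 0.9575 mol.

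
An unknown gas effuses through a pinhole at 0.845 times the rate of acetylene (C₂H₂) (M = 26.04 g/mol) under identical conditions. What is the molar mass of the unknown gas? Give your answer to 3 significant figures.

From Graham's law, rate_X/rate_C₂H₂ = √(M_C₂H₂/M_X).
0.845 = √(26.04/M_X)
M_X = 26.04 / 0.845² = 26.04 / 0.7140 = 36.5 g/mol

36.5 g/mol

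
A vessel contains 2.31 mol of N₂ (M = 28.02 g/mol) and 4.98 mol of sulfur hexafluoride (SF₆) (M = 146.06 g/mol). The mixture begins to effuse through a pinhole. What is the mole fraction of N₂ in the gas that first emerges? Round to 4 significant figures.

0.5143

Rate_i ∝ x_i/√M_i (Graham's law weighted by mole fraction), so the effusate composition follows n_i/√M_i.
x_N₂(eff) = (n_N₂/√M_N₂) / (n_N₂/√M_N₂ + n_SF₆/√M_SF₆)
= (2.31/√28.02) / (2.31/√28.02 + 4.98/√146.06) = 0.4364/(0.4364 + 0.4121) = 0.5143.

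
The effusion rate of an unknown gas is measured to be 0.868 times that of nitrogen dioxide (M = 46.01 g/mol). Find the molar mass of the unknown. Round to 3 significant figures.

Using Graham's law: rate_X/rate_NO₂ = √(M_NO₂/M_X).
0.868 = √(46.01/M_X)
M_X = 46.01 / 0.868² = 46.01 / 0.7534 = 61.1 g/mol

61.1 g/mol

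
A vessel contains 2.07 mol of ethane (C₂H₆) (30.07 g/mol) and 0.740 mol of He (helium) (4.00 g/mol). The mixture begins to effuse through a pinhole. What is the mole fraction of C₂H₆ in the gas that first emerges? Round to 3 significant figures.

0.505

The effusion rate of species i is ∝ p_i/√M_i ∝ n_i/√M_i.
Mole fraction of C₂H₆ in the effusate = (n_C₂H₆/√M_C₂H₆) / (n_C₂H₆/√M_C₂H₆ + n_He/√M_He)
= (2.07/√30.07) / (2.07/√30.07 + 0.740/√4.00) = 0.3775/(0.3775 + 0.3700) = 0.505.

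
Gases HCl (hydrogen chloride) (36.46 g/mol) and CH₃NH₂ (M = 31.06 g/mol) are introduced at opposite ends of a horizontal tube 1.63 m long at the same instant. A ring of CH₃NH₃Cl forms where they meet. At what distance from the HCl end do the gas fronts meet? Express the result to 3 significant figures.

0.782 m

The fronts meet when d_HCl + d_CH₃NH₂ = L with d_HCl/d_CH₃NH₂ = √(M_CH₃NH₂/M_HCl) (Graham's law). Here √(M_CH₃NH₂/M_HCl) = √(31.06/36.46) = 0.9230.
With d_HCl + d_CH₃NH₂ = 1.63 m, d_CH₃NH₂ = 1.63/(1 + 0.9230) = 0.8476 m.
d_HCl = 1.63 − 0.8476 = 0.782 m.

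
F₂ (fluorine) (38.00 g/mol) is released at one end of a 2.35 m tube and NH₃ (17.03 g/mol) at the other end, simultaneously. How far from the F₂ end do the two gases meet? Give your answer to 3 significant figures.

0.942 m

In equal time, each gas travels a distance ∝ its rate ∝ 1/√M, so d_F₂/d_NH₃ = √(M_NH₃/M_F₂) = √(17.03/38.00) = 0.6694.
With d_F₂ + d_NH₃ = 2.35 m, d_NH₃ = 2.35/(1 + 0.6694) = 1.408 m.
d_F₂ = 2.35 − 1.408 = 0.942 m.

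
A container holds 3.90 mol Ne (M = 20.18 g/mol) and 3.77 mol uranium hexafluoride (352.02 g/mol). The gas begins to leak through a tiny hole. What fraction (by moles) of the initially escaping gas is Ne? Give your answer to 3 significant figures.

Rate_i ∝ x_i/√M_i (Graham's law weighted by mole fraction), so the effusate composition follows n_i/√M_i.
Mole fraction of Ne in the effusate = (n_Ne/√M_Ne) / (n_Ne/√M_Ne + n_UF₆/√M_UF₆)
= (3.90/√20.18) / (3.90/√20.18 + 3.77/√352.02) = 0.8682/(0.8682 + 0.2009) = 0.812.

0.812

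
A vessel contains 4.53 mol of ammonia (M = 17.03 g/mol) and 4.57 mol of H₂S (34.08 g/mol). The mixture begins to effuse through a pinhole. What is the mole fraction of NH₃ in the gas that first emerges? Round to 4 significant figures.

0.5837

Rate_i ∝ x_i/√M_i (Graham's law weighted by mole fraction), so the effusate composition follows n_i/√M_i.
Mole fraction of NH₃ in the effusate = (n_NH₃/√M_NH₃) / (n_NH₃/√M_NH₃ + n_H₂S/√M_H₂S)
= (4.53/√17.03) / (4.53/√17.03 + 4.57/√34.08) = 1.098/(1.098 + 0.7828) = 0.5837.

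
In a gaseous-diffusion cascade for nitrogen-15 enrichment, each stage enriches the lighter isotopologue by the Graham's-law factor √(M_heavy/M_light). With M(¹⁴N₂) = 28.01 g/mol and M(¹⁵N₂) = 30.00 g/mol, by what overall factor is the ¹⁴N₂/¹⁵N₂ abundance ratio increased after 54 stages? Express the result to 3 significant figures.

6.38

Overall factor = α^54 with α = √(30.00/28.01), i.e. (30.00/28.01)^(54/2).
= 1.07105^27 = 6.38.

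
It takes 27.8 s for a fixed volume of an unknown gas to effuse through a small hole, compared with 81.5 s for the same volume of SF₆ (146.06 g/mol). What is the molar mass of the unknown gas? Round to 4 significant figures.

16.99 g/mol

Since effusion rate ∝ 1/√M, t_X/t_SF₆ = √(M_X/M_SF₆).
27.8/81.5 = 0.3411 = √(M_X/146.06)
M_X = 146.06 × 0.3411² = 146.06 × 0.1164 = 16.99 g/mol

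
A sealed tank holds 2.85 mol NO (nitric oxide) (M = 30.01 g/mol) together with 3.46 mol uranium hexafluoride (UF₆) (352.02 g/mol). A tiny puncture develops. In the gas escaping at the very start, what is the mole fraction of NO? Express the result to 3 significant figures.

Each component's effusion rate ∝ (its partial pressure)·(1/√M) ∝ n_i/√M_i.
x_NO(eff) = (n_NO/√M_NO) / (n_NO/√M_NO + n_UF₆/√M_UF₆)
= (2.85/√30.01) / (2.85/√30.01 + 3.46/√352.02) = 0.5202/(0.5202 + 0.1844) = 0.738.

0.738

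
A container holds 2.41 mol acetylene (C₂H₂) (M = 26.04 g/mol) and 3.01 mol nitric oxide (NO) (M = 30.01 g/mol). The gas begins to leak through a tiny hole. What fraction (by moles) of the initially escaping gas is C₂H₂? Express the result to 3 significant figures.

0.462

Effusion rate of each component ∝ n_i/√M_i (partial pressure × 1/√M).
x_C₂H₂(eff) = (n_C₂H₂/√M_C₂H₂) / (n_C₂H₂/√M_C₂H₂ + n_NO/√M_NO)
= (2.41/√26.04) / (2.41/√26.04 + 3.01/√30.01) = 0.4723/(0.4723 + 0.5495) = 0.462.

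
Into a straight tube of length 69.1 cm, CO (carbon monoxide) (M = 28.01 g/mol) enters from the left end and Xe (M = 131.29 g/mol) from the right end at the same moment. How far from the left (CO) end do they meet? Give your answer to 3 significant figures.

Distances travelled in equal time are proportional to diffusion rates, so d_CO/d_Xe = √(M_Xe/M_CO) = √(131.29/28.01) = 2.165.
With d_CO + d_Xe = 69.1 cm, d_Xe = 69.1/(1 + 2.165) = 21.83 cm.
d_CO = 69.1 − 21.83 = 47.3 cm.

47.3 cm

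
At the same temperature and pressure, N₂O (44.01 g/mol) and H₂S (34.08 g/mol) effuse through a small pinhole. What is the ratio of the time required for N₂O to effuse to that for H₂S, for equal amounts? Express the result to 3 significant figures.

By Graham's law, t_N₂O/t_H₂S = √(M_N₂O/M_H₂S) = √(44.01/34.08) = √1.291 = 1.14.

1.14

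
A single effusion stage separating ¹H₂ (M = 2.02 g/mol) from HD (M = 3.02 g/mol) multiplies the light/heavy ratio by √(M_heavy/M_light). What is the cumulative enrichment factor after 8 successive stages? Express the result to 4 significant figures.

4.996

Each stage multiplies the ratio by α = √(3.02/2.02), so after 8 stages the overall factor is α^8 = (3.02/2.02)^(8/2).
= 1.49505^4 = 4.996.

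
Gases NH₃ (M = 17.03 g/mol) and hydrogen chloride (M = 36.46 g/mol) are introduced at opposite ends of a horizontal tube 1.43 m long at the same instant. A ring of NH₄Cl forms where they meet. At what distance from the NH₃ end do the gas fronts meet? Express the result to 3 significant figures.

0.849 m

Distances travelled in equal time are proportional to diffusion rates, so d_NH₃/d_HCl = √(M_HCl/M_NH₃) = √(36.46/17.03) = 1.463.
With d_NH₃ + d_HCl = 1.43 m, d_HCl = 1.43/(1 + 1.463) = 0.5805 m.
d_NH₃ = 1.43 − 0.5805 = 0.849 m.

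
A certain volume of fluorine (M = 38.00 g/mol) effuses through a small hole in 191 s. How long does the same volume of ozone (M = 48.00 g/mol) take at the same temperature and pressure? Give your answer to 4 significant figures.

By Graham's law, t_O₃/t_F₂ = √(M_O₃/M_F₂) = √(48.00/38.00) = √1.263 = 1.124.
So the time for O₃ is 191 × 1.124 = 214.7 s.

214.7 s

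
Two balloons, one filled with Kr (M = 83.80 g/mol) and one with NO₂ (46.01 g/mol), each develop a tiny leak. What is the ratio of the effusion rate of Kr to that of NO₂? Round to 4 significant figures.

0.7410

Graham's law gives rate_Kr/rate_NO₂ = √(M_NO₂/M_Kr) = √(46.01/83.80) = √0.5490 = 0.7410.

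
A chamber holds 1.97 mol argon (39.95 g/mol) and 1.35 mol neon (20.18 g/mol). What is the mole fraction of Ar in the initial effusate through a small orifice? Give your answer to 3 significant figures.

0.509

Effusion rate of each component ∝ n_i/√M_i (partial pressure × 1/√M).
So x_Ar in the escaping gas = (n_Ar/√M_Ar) / Σ(n_i/√M_i)
= (1.97/√39.95) / (1.97/√39.95 + 1.35/√20.18) = 0.3117/(0.3117 + 0.3005) = 0.509.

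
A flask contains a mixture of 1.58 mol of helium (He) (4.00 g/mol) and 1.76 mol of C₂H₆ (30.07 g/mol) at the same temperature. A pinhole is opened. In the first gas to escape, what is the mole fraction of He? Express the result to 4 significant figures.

Each component's effusion rate ∝ (its partial pressure)·(1/√M) ∝ n_i/√M_i.
Mole fraction of He in the effusate = (n_He/√M_He) / (n_He/√M_He + n_C₂H₆/√M_C₂H₆)
= (1.58/√4.00) / (1.58/√4.00 + 1.76/√30.07) = 0.7900/(0.7900 + 0.3210) = 0.7111.

0.7111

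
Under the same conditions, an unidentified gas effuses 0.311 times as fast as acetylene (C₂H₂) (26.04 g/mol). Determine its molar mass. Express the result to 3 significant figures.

Graham's law gives rate_X/rate_C₂H₂ = √(M_C₂H₂/M_X).
0.311 = √(26.04/M_X)
M_X = 26.04 / 0.311² = 26.04 / 0.09672 = 269 g/mol

269 g/mol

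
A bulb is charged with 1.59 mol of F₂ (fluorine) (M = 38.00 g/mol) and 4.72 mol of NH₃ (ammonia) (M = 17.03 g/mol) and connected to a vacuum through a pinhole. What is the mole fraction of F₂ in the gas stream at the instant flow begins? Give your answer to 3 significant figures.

0.184

The effusion rate of species i is ∝ p_i/√M_i ∝ n_i/√M_i.
Mole fraction of F₂ in the effusate = (n_F₂/√M_F₂) / (n_F₂/√M_F₂ + n_NH₃/√M_NH₃)
= (1.59/√38.00) / (1.59/√38.00 + 4.72/√17.03) = 0.2579/(0.2579 + 1.144) = 0.184.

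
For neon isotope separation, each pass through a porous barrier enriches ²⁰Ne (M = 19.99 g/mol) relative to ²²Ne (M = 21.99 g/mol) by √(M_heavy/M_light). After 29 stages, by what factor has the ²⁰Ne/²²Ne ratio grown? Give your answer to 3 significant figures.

3.99

Overall factor = α^29 with α = √(21.99/19.99), i.e. (21.99/19.99)^(29/2).
= 1.10005^(29/2) = 3.99.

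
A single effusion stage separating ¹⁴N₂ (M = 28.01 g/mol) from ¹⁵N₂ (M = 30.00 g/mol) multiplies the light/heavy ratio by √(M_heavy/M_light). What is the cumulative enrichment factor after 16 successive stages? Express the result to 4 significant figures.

1.732

After 16 stages the ratio has grown by (√(30.00/28.01))^16 = (30.00/28.01)^(16/2).
= 1.07105^8 = 1.732.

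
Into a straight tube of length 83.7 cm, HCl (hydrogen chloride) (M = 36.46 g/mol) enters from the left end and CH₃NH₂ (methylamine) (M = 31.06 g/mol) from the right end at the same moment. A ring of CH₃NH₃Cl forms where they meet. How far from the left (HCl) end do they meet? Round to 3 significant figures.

40.2 cm

Graham's law gives d_HCl/d_CH₃NH₂ = rate_HCl/rate_CH₃NH₂ = √(M_CH₃NH₂/M_HCl) = √(31.06/36.46) = 0.9230.
With d_HCl + d_CH₃NH₂ = 83.7 cm, d_CH₃NH₂ = 83.7/(1 + 0.9230) = 43.53 cm.
d_HCl = 83.7 − 43.53 = 40.2 cm.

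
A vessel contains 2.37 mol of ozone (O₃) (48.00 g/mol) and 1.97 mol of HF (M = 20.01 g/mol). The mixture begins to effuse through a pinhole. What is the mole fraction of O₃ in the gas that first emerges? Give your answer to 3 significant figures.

0.437

The effusion rate of species i is ∝ p_i/√M_i ∝ n_i/√M_i.
x_O₃(eff) = (n_O₃/√M_O₃) / (n_O₃/√M_O₃ + n_HF/√M_HF)
= (2.37/√48.00) / (2.37/√48.00 + 1.97/√20.01) = 0.3421/(0.3421 + 0.4404) = 0.437.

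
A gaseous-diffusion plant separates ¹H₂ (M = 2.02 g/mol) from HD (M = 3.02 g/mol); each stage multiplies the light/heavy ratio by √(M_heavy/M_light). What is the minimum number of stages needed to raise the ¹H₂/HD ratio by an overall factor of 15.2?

Per stage α = (3.02/2.02)^(1/2) = 1.49505^0.5, giving ln α = 0.2011.
Need α^N ≥ 15.2 ⇒ N ≥ ln(15.2) / ln α = 2.721 / 0.2011 = 13.53.
Minimum whole number of stages: N = 14.

14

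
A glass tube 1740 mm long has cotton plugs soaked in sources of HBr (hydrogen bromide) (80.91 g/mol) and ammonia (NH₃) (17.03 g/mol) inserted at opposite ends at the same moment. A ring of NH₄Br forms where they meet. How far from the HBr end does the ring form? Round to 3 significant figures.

In equal time, each gas travels a distance ∝ its rate ∝ 1/√M, so d_HBr/d_NH₃ = √(M_NH₃/M_HBr) = √(17.03/80.91) = 0.4588.
With d_HBr + d_NH₃ = 1740 mm, d_NH₃ = 1740/(1 + 0.4588) = 1193 mm.
d_HBr = 1740 − 1193 = 547 mm.

547 mm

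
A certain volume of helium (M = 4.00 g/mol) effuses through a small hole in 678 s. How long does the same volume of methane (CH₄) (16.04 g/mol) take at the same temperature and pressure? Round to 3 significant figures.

1360 s

Graham's law gives t_CH₄/t_He = √(M_CH₄/M_He) = √(16.04/4.00) = √4.010 = 2.002.
So the time for CH₄ is 678 × 2.002 = 1360 s.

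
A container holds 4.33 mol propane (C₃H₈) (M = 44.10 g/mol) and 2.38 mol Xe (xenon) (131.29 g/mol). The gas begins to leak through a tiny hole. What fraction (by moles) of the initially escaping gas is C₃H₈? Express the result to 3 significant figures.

0.758

Effusion rate of each component ∝ n_i/√M_i (partial pressure × 1/√M).
x_C₃H₈(eff) = (n_C₃H₈/√M_C₃H₈) / (n_C₃H₈/√M_C₃H₈ + n_Xe/√M_Xe)
= (4.33/√44.10) / (4.33/√44.10 + 2.38/√131.29) = 0.6520/(0.6520 + 0.2077) = 0.758.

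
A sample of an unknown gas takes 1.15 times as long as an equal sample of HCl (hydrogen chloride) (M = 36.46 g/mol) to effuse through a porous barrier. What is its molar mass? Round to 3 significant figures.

48.2 g/mol

Since effusion rate ∝ 1/√M, t_X/t_HCl = √(M_X/M_HCl).
1.15 = √(M_X/36.46)
M_X = 36.46 × 1.15² = 36.46 × 1.322 = 48.2 g/mol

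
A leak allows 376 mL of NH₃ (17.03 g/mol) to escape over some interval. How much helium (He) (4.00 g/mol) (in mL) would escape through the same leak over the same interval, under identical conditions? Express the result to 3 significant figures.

From Graham's law, rate_He/rate_NH₃ = √(M_NH₃/M_He) = √(17.03/4.00) = √4.258 = 2.063.
So the volume for He is 376 × 2.063 = 776 mL.

776 mL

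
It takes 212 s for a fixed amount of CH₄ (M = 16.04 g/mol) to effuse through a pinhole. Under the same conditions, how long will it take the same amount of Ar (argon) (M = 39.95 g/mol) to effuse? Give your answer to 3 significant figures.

From Graham's law, t_Ar/t_CH₄ = √(M_Ar/M_CH₄) = √(39.95/16.04) = √2.491 = 1.578.
So the time for Ar is 212 × 1.578 = 335 s.

335 s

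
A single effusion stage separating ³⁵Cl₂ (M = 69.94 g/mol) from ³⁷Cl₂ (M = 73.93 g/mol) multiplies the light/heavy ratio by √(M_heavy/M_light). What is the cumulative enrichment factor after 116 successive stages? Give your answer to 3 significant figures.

Overall factor = α^116 with α = √(73.93/69.94), i.e. (73.93/69.94)^(116/2).
= 1.05705^58 = 25.0.

25.0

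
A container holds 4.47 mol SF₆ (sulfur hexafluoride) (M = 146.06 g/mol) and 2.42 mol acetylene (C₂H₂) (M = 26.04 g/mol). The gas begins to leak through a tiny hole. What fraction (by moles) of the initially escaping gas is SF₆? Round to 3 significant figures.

0.438

Effusion rate of each component ∝ n_i/√M_i (partial pressure × 1/√M).
So x_SF₆ in the escaping gas = (n_SF₆/√M_SF₆) / Σ(n_i/√M_i)
= (4.47/√146.06) / (4.47/√146.06 + 2.42/√26.04) = 0.3699/(0.3699 + 0.4742) = 0.438.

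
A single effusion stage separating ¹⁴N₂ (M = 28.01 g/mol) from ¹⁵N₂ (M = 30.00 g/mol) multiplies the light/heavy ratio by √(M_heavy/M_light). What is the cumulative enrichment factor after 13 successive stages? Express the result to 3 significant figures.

1.56

The single-stage factor is √(M_heavy/M_light), so 13 stages give [√(30.00/28.01)]^13 = (30.00/28.01)^(13/2).
= 1.07105^(13/2) = 1.56.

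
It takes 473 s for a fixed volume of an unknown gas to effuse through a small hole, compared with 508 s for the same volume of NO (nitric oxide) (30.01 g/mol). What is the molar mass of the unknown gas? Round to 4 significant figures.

26.02 g/mol

Since effusion rate ∝ 1/√M, t_X/t_NO = √(M_X/M_NO).
473/508 = 0.9311 = √(M_X/30.01)
M_X = 30.01 × 0.9311² = 30.01 × 0.8670 = 26.02 g/mol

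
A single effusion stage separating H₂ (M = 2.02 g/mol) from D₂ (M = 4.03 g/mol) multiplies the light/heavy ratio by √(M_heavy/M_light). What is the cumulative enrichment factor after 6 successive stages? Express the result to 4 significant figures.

7.941

After 6 stages the ratio has grown by (√(4.03/2.02))^6 = (4.03/2.02)^(6/2).
= 1.99505^3 = 7.941.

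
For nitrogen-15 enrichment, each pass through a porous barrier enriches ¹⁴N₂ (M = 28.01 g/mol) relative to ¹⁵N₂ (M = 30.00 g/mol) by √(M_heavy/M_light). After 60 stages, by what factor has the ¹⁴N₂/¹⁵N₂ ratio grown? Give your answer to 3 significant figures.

The single-stage factor is √(M_heavy/M_light), so 60 stages give [√(30.00/28.01)]^60 = (30.00/28.01)^(60/2).
= 1.07105^30 = 7.84.

7.84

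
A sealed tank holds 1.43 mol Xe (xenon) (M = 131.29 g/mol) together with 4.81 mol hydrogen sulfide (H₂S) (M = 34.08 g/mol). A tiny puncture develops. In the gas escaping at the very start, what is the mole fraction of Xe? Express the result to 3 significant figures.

0.132

Rate_i ∝ x_i/√M_i (Graham's law weighted by mole fraction), so the effusate composition follows n_i/√M_i.
Mole fraction of Xe in the effusate = (n_Xe/√M_Xe) / (n_Xe/√M_Xe + n_H₂S/√M_H₂S)
= (1.43/√131.29) / (1.43/√131.29 + 4.81/√34.08) = 0.1248/(0.1248 + 0.8239) = 0.132.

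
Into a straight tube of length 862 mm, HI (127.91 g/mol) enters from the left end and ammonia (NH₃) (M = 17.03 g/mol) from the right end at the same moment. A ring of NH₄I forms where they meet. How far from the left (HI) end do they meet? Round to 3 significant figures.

230 mm

In equal time, each gas travels a distance ∝ its rate ∝ 1/√M, so d_HI/d_NH₃ = √(M_NH₃/M_HI) = √(17.03/127.91) = 0.3649.
With d_HI + d_NH₃ = 862 mm, d_NH₃ = 862/(1 + 0.3649) = 631.6 mm.
d_HI = 862 − 631.6 = 230 mm.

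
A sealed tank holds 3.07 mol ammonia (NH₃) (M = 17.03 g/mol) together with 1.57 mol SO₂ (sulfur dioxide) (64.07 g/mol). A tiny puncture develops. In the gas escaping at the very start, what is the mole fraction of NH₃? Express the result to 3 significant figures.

0.791

Each component's effusion rate ∝ (its partial pressure)·(1/√M) ∝ n_i/√M_i.
So x_NH₃ in the escaping gas = (n_NH₃/√M_NH₃) / Σ(n_i/√M_i)
= (3.07/√17.03) / (3.07/√17.03 + 1.57/√64.07) = 0.7439/(0.7439 + 0.1961) = 0.791.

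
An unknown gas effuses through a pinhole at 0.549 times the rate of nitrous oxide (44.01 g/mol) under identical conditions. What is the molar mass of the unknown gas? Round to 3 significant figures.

Using Graham's law: rate_X/rate_N₂O = √(M_N₂O/M_X).
0.549 = √(44.01/M_X)
M_X = 44.01 / 0.549² = 44.01 / 0.3014 = 146 g/mol

146 g/mol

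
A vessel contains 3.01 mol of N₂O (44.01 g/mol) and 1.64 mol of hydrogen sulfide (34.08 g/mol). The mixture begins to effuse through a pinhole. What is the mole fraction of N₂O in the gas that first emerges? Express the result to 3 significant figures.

Rate_i ∝ x_i/√M_i (Graham's law weighted by mole fraction), so the effusate composition follows n_i/√M_i.
So x_N₂O in the escaping gas = (n_N₂O/√M_N₂O) / Σ(n_i/√M_i)
= (3.01/√44.01) / (3.01/√44.01 + 1.64/√34.08) = 0.4537/(0.4537 + 0.2809) = 0.618.

0.618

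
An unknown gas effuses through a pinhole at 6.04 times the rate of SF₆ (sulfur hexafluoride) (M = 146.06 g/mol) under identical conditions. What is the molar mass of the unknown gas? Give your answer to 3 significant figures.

Graham's law gives rate_X/rate_SF₆ = √(M_SF₆/M_X).
6.04 = √(146.06/M_X)
M_X = 146.06 / 6.04² = 146.06 / 36.48 = 4.00 g/mol

4.00 g/mol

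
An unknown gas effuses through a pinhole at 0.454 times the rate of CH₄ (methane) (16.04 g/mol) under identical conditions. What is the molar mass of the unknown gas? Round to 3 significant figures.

Graham's law gives rate_X/rate_CH₄ = √(M_CH₄/M_X).
0.454 = √(16.04/M_X)
M_X = 16.04 / 0.454² = 16.04 / 0.2061 = 77.8 g/mol

77.8 g/mol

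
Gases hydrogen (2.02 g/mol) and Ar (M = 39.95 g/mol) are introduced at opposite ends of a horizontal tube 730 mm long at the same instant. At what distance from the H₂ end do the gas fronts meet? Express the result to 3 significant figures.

596 mm

The fronts meet when d_H₂ + d_Ar = L with d_H₂/d_Ar = √(M_Ar/M_H₂) (Graham's law). Here √(M_Ar/M_H₂) = √(39.95/2.02) = 4.447.
With d_H₂ + d_Ar = 730 mm, d_Ar = 730/(1 + 4.447) = 134.0 mm.
d_H₂ = 730 − 134.0 = 596 mm.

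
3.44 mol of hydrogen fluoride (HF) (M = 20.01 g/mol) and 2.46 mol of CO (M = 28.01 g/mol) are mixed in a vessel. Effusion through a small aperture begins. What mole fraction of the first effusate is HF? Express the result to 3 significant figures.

0.623

Rate_i ∝ x_i/√M_i (Graham's law weighted by mole fraction), so the effusate composition follows n_i/√M_i.
Mole fraction of HF in the effusate = (n_HF/√M_HF) / (n_HF/√M_HF + n_CO/√M_CO)
= (3.44/√20.01) / (3.44/√20.01 + 2.46/√28.01) = 0.7690/(0.7690 + 0.4648) = 0.623.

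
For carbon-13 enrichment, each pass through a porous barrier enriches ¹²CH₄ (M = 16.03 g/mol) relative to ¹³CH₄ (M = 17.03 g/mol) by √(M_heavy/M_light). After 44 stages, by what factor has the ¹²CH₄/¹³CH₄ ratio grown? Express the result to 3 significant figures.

The single-stage factor is √(M_heavy/M_light), so 44 stages give [√(17.03/16.03)]^44 = (17.03/16.03)^(44/2).
= 1.06238^22 = 3.79.

3.79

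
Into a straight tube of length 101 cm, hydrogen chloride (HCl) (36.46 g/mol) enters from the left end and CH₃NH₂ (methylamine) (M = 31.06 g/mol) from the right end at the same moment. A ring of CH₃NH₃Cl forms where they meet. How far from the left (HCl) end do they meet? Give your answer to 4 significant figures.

The fronts meet when d_HCl + d_CH₃NH₂ = L with d_HCl/d_CH₃NH₂ = √(M_CH₃NH₂/M_HCl) (Graham's law). Here √(M_CH₃NH₂/M_HCl) = √(31.06/36.46) = 0.9230.
With d_HCl + d_CH₃NH₂ = 101 cm, d_CH₃NH₂ = 101/(1 + 0.9230) = 52.52 cm.
d_HCl = 101 − 52.52 = 48.48 cm.

48.48 cm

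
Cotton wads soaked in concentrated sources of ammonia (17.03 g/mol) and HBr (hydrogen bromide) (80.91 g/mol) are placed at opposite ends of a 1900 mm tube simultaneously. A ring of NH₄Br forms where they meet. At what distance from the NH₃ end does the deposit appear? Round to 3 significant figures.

1300 mm

The fronts meet when d_NH₃ + d_HBr = L with d_NH₃/d_HBr = √(M_HBr/M_NH₃) (Graham's law). Here √(M_HBr/M_NH₃) = √(80.91/17.03) = 2.180.
With d_NH₃ + d_HBr = 1900 mm, d_HBr = 1900/(1 + 2.180) = 597.5 mm.
d_NH₃ = 1900 − 597.5 = 1300 mm.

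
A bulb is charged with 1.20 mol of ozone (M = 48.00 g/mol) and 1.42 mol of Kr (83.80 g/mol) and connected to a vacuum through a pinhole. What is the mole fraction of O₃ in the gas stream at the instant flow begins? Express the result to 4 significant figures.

The effusion rate of species i is ∝ p_i/√M_i ∝ n_i/√M_i.
Mole fraction of O₃ in the effusate = (n_O₃/√M_O₃) / (n_O₃/√M_O₃ + n_Kr/√M_Kr)
= (1.20/√48.00) / (1.20/√48.00 + 1.42/√83.80) = 0.1732/(0.1732 + 0.1551) = 0.5275.

0.5275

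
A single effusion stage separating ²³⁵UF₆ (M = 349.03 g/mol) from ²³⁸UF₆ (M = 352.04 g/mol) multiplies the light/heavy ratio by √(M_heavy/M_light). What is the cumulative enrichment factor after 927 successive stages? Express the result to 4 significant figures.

Each stage multiplies the ratio by α = √(352.04/349.03), so after 927 stages the overall factor is α^927 = (352.04/349.03)^(927/2).
= 1.00862^(927/2) = 53.52.

53.52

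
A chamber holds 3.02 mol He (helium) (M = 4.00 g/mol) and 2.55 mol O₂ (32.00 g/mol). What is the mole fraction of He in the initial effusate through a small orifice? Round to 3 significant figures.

0.770

Rate_i ∝ x_i/√M_i (Graham's law weighted by mole fraction), so the effusate composition follows n_i/√M_i.
Mole fraction of He in the effusate = (n_He/√M_He) / (n_He/√M_He + n_O₂/√M_O₂)
= (3.02/√4.00) / (3.02/√4.00 + 2.55/√32.00) = 1.510/(1.510 + 0.4508) = 0.770.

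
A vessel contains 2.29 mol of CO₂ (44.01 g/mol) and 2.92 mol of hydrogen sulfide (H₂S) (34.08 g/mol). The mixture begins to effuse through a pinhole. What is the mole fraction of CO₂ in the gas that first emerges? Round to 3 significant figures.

0.408

The effusion rate of species i is ∝ p_i/√M_i ∝ n_i/√M_i.
Mole fraction of CO₂ in the effusate = (n_CO₂/√M_CO₂) / (n_CO₂/√M_CO₂ + n_H₂S/√M_H₂S)
= (2.29/√44.01) / (2.29/√44.01 + 2.92/√34.08) = 0.3452/(0.3452 + 0.5002) = 0.408.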